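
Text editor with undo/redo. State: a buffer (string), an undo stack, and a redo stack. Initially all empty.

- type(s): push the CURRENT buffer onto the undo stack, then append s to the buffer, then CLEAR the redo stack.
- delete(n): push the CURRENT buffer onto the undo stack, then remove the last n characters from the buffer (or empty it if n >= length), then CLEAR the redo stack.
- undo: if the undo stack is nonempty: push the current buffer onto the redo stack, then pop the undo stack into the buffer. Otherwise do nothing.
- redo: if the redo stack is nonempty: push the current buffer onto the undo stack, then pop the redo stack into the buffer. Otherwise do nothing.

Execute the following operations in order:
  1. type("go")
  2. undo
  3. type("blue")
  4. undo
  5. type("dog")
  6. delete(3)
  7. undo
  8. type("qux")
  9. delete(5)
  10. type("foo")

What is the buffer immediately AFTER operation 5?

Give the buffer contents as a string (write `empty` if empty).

After op 1 (type): buf='go' undo_depth=1 redo_depth=0
After op 2 (undo): buf='(empty)' undo_depth=0 redo_depth=1
After op 3 (type): buf='blue' undo_depth=1 redo_depth=0
After op 4 (undo): buf='(empty)' undo_depth=0 redo_depth=1
After op 5 (type): buf='dog' undo_depth=1 redo_depth=0

Answer: dog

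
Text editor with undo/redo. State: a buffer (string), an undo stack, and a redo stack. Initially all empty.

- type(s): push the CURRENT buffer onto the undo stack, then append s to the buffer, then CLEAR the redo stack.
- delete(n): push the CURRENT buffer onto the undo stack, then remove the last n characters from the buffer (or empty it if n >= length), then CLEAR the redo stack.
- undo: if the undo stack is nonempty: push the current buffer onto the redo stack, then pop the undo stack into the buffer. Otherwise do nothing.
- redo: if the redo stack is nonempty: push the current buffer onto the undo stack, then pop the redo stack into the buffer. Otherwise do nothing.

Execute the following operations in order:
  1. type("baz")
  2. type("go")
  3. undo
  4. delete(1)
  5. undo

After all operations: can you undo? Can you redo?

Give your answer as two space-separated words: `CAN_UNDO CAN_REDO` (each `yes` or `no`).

Answer: yes yes

Derivation:
After op 1 (type): buf='baz' undo_depth=1 redo_depth=0
After op 2 (type): buf='bazgo' undo_depth=2 redo_depth=0
After op 3 (undo): buf='baz' undo_depth=1 redo_depth=1
After op 4 (delete): buf='ba' undo_depth=2 redo_depth=0
After op 5 (undo): buf='baz' undo_depth=1 redo_depth=1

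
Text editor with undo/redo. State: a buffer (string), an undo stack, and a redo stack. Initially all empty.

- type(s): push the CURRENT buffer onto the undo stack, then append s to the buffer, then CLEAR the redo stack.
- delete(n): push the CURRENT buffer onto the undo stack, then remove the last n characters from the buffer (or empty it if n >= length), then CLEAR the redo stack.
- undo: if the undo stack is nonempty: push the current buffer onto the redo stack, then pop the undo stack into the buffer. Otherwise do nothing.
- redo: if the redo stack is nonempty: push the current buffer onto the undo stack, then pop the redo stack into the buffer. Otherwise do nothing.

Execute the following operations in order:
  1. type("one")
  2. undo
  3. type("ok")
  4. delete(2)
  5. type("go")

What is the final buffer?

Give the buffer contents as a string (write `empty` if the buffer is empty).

Answer: go

Derivation:
After op 1 (type): buf='one' undo_depth=1 redo_depth=0
After op 2 (undo): buf='(empty)' undo_depth=0 redo_depth=1
After op 3 (type): buf='ok' undo_depth=1 redo_depth=0
After op 4 (delete): buf='(empty)' undo_depth=2 redo_depth=0
After op 5 (type): buf='go' undo_depth=3 redo_depth=0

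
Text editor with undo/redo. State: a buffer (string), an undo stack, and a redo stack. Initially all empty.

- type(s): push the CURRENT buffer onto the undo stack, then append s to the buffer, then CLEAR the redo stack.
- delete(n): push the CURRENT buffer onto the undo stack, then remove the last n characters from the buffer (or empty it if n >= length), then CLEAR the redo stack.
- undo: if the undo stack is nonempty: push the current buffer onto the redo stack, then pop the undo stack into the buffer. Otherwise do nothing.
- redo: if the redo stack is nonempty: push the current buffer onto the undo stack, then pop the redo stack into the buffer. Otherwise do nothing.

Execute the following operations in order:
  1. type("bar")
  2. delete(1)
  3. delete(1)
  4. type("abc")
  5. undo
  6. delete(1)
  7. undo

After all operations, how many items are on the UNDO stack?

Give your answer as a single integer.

Answer: 3

Derivation:
After op 1 (type): buf='bar' undo_depth=1 redo_depth=0
After op 2 (delete): buf='ba' undo_depth=2 redo_depth=0
After op 3 (delete): buf='b' undo_depth=3 redo_depth=0
After op 4 (type): buf='babc' undo_depth=4 redo_depth=0
After op 5 (undo): buf='b' undo_depth=3 redo_depth=1
After op 6 (delete): buf='(empty)' undo_depth=4 redo_depth=0
After op 7 (undo): buf='b' undo_depth=3 redo_depth=1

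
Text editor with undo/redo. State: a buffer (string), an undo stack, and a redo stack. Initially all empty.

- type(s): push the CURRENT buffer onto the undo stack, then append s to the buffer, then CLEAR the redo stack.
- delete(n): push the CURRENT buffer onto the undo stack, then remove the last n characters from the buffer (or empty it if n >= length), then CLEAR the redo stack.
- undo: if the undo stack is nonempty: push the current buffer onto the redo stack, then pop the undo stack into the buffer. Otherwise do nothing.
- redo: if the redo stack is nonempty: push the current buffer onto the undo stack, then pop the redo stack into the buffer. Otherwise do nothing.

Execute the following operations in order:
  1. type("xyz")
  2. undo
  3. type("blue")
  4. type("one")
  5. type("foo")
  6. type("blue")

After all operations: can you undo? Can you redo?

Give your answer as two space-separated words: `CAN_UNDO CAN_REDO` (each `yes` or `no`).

After op 1 (type): buf='xyz' undo_depth=1 redo_depth=0
After op 2 (undo): buf='(empty)' undo_depth=0 redo_depth=1
After op 3 (type): buf='blue' undo_depth=1 redo_depth=0
After op 4 (type): buf='blueone' undo_depth=2 redo_depth=0
After op 5 (type): buf='blueonefoo' undo_depth=3 redo_depth=0
After op 6 (type): buf='blueonefooblue' undo_depth=4 redo_depth=0

Answer: yes no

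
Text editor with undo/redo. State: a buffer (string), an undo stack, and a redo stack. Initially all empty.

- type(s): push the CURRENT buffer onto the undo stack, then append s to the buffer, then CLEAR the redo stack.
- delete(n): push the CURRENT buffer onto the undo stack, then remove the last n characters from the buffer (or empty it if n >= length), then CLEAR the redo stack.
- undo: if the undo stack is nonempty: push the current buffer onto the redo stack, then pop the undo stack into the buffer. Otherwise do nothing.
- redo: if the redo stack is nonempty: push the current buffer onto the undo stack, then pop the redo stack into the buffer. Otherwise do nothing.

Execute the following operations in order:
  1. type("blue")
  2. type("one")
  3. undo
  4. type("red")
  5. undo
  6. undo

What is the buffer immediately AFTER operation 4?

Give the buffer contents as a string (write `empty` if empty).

Answer: bluered

Derivation:
After op 1 (type): buf='blue' undo_depth=1 redo_depth=0
After op 2 (type): buf='blueone' undo_depth=2 redo_depth=0
After op 3 (undo): buf='blue' undo_depth=1 redo_depth=1
After op 4 (type): buf='bluered' undo_depth=2 redo_depth=0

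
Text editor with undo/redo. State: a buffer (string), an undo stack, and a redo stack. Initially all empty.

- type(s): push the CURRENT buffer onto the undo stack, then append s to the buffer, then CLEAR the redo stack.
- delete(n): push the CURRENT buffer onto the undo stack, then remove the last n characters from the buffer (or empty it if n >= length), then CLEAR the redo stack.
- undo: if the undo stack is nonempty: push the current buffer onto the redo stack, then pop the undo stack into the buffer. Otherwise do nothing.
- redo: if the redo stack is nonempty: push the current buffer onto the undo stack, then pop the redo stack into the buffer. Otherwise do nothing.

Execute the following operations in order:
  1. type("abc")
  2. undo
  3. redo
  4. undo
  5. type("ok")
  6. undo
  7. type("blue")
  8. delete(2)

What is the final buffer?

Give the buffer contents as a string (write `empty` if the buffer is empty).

After op 1 (type): buf='abc' undo_depth=1 redo_depth=0
After op 2 (undo): buf='(empty)' undo_depth=0 redo_depth=1
After op 3 (redo): buf='abc' undo_depth=1 redo_depth=0
After op 4 (undo): buf='(empty)' undo_depth=0 redo_depth=1
After op 5 (type): buf='ok' undo_depth=1 redo_depth=0
After op 6 (undo): buf='(empty)' undo_depth=0 redo_depth=1
After op 7 (type): buf='blue' undo_depth=1 redo_depth=0
After op 8 (delete): buf='bl' undo_depth=2 redo_depth=0

Answer: bl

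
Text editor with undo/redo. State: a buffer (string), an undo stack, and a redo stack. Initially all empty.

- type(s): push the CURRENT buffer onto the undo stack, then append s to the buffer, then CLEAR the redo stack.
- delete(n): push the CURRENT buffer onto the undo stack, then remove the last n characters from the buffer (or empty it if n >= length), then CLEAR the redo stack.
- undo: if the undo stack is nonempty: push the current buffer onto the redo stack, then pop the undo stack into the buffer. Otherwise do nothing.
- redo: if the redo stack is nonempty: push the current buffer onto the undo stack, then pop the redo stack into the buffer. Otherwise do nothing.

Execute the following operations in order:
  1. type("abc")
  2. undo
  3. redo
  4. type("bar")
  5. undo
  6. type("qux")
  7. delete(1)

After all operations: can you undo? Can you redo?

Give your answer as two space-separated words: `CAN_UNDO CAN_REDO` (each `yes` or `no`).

After op 1 (type): buf='abc' undo_depth=1 redo_depth=0
After op 2 (undo): buf='(empty)' undo_depth=0 redo_depth=1
After op 3 (redo): buf='abc' undo_depth=1 redo_depth=0
After op 4 (type): buf='abcbar' undo_depth=2 redo_depth=0
After op 5 (undo): buf='abc' undo_depth=1 redo_depth=1
After op 6 (type): buf='abcqux' undo_depth=2 redo_depth=0
After op 7 (delete): buf='abcqu' undo_depth=3 redo_depth=0

Answer: yes no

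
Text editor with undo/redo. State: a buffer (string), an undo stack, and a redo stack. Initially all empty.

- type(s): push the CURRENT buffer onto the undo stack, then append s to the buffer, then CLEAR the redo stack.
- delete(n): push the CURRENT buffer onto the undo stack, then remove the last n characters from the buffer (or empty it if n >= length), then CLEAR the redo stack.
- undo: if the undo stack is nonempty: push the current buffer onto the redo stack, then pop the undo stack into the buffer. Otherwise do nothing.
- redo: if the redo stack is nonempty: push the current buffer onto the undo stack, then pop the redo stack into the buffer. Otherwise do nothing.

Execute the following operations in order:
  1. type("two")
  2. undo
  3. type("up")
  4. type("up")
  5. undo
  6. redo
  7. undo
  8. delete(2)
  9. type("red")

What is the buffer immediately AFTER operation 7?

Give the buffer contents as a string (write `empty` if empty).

After op 1 (type): buf='two' undo_depth=1 redo_depth=0
After op 2 (undo): buf='(empty)' undo_depth=0 redo_depth=1
After op 3 (type): buf='up' undo_depth=1 redo_depth=0
After op 4 (type): buf='upup' undo_depth=2 redo_depth=0
After op 5 (undo): buf='up' undo_depth=1 redo_depth=1
After op 6 (redo): buf='upup' undo_depth=2 redo_depth=0
After op 7 (undo): buf='up' undo_depth=1 redo_depth=1

Answer: up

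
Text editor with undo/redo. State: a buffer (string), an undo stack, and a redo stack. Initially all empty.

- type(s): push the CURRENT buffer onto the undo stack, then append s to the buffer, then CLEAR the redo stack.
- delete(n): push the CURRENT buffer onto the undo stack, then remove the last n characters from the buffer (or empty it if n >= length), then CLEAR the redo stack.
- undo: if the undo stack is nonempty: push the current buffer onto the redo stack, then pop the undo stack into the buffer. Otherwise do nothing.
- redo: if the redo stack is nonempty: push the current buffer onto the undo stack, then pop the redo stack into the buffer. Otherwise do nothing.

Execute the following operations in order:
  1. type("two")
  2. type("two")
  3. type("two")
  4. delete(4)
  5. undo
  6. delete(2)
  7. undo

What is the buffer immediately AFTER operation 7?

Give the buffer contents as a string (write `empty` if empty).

After op 1 (type): buf='two' undo_depth=1 redo_depth=0
After op 2 (type): buf='twotwo' undo_depth=2 redo_depth=0
After op 3 (type): buf='twotwotwo' undo_depth=3 redo_depth=0
After op 4 (delete): buf='twotw' undo_depth=4 redo_depth=0
After op 5 (undo): buf='twotwotwo' undo_depth=3 redo_depth=1
After op 6 (delete): buf='twotwot' undo_depth=4 redo_depth=0
After op 7 (undo): buf='twotwotwo' undo_depth=3 redo_depth=1

Answer: twotwotwo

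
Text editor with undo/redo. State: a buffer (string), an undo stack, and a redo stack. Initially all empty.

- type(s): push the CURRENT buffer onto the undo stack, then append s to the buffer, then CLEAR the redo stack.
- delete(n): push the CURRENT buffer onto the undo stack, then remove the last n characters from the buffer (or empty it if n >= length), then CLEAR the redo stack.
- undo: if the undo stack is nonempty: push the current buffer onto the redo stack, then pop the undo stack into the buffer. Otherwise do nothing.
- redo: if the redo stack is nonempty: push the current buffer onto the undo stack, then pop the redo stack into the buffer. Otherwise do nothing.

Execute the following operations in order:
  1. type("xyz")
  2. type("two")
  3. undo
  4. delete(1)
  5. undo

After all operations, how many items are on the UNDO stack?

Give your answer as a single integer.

After op 1 (type): buf='xyz' undo_depth=1 redo_depth=0
After op 2 (type): buf='xyztwo' undo_depth=2 redo_depth=0
After op 3 (undo): buf='xyz' undo_depth=1 redo_depth=1
After op 4 (delete): buf='xy' undo_depth=2 redo_depth=0
After op 5 (undo): buf='xyz' undo_depth=1 redo_depth=1

Answer: 1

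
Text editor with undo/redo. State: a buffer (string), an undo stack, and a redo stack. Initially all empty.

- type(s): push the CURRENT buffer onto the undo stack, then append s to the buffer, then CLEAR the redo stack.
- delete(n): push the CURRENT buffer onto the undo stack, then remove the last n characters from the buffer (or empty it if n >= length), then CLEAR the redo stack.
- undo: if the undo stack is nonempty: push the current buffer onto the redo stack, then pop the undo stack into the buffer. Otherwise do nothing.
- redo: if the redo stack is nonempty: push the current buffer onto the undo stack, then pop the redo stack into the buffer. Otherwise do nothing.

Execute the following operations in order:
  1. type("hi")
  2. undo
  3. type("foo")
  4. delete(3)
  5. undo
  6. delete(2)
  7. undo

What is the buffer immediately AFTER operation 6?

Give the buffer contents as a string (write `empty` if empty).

Answer: f

Derivation:
After op 1 (type): buf='hi' undo_depth=1 redo_depth=0
After op 2 (undo): buf='(empty)' undo_depth=0 redo_depth=1
After op 3 (type): buf='foo' undo_depth=1 redo_depth=0
After op 4 (delete): buf='(empty)' undo_depth=2 redo_depth=0
After op 5 (undo): buf='foo' undo_depth=1 redo_depth=1
After op 6 (delete): buf='f' undo_depth=2 redo_depth=0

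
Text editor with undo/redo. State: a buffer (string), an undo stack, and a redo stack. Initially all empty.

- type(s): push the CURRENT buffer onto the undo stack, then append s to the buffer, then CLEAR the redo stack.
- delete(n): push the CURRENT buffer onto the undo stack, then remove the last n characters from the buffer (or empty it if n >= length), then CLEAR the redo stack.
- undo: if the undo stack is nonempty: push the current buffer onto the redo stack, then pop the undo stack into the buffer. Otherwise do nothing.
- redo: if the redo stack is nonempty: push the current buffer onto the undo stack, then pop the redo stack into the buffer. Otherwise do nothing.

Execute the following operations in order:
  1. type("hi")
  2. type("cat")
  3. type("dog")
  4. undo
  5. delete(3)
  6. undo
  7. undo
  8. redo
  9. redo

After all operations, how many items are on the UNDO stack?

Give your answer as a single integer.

Answer: 3

Derivation:
After op 1 (type): buf='hi' undo_depth=1 redo_depth=0
After op 2 (type): buf='hicat' undo_depth=2 redo_depth=0
After op 3 (type): buf='hicatdog' undo_depth=3 redo_depth=0
After op 4 (undo): buf='hicat' undo_depth=2 redo_depth=1
After op 5 (delete): buf='hi' undo_depth=3 redo_depth=0
After op 6 (undo): buf='hicat' undo_depth=2 redo_depth=1
After op 7 (undo): buf='hi' undo_depth=1 redo_depth=2
After op 8 (redo): buf='hicat' undo_depth=2 redo_depth=1
After op 9 (redo): buf='hi' undo_depth=3 redo_depth=0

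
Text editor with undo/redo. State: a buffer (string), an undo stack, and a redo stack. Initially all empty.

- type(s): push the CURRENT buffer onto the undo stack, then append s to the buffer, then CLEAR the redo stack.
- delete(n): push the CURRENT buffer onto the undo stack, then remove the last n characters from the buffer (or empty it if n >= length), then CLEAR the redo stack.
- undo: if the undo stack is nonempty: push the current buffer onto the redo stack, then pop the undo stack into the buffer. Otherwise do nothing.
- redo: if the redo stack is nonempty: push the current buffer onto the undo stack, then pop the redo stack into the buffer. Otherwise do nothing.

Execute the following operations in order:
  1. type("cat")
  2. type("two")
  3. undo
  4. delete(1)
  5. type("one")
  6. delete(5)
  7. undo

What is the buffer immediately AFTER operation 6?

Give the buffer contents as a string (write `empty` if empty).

After op 1 (type): buf='cat' undo_depth=1 redo_depth=0
After op 2 (type): buf='cattwo' undo_depth=2 redo_depth=0
After op 3 (undo): buf='cat' undo_depth=1 redo_depth=1
After op 4 (delete): buf='ca' undo_depth=2 redo_depth=0
After op 5 (type): buf='caone' undo_depth=3 redo_depth=0
After op 6 (delete): buf='(empty)' undo_depth=4 redo_depth=0

Answer: empty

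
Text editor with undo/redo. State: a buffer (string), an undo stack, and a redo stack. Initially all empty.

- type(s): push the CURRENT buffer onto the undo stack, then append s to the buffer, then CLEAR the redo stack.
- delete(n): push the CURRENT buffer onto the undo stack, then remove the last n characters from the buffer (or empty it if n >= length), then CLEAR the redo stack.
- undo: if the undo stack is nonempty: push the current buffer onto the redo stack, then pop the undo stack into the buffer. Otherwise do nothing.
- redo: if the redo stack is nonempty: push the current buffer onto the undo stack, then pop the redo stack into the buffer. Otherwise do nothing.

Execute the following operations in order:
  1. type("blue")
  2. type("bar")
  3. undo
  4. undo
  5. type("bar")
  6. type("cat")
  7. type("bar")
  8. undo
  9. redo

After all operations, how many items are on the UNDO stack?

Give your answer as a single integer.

Answer: 3

Derivation:
After op 1 (type): buf='blue' undo_depth=1 redo_depth=0
After op 2 (type): buf='bluebar' undo_depth=2 redo_depth=0
After op 3 (undo): buf='blue' undo_depth=1 redo_depth=1
After op 4 (undo): buf='(empty)' undo_depth=0 redo_depth=2
After op 5 (type): buf='bar' undo_depth=1 redo_depth=0
After op 6 (type): buf='barcat' undo_depth=2 redo_depth=0
After op 7 (type): buf='barcatbar' undo_depth=3 redo_depth=0
After op 8 (undo): buf='barcat' undo_depth=2 redo_depth=1
After op 9 (redo): buf='barcatbar' undo_depth=3 redo_depth=0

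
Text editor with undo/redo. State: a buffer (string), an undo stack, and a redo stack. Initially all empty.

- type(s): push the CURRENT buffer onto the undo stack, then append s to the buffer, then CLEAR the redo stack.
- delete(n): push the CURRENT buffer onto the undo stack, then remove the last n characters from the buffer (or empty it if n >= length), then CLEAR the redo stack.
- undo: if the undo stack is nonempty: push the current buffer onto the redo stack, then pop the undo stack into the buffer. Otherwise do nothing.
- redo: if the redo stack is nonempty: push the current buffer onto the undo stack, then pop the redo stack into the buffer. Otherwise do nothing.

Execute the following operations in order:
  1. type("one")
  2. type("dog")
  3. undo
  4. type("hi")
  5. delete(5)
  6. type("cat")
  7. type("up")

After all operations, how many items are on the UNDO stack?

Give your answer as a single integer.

After op 1 (type): buf='one' undo_depth=1 redo_depth=0
After op 2 (type): buf='onedog' undo_depth=2 redo_depth=0
After op 3 (undo): buf='one' undo_depth=1 redo_depth=1
After op 4 (type): buf='onehi' undo_depth=2 redo_depth=0
After op 5 (delete): buf='(empty)' undo_depth=3 redo_depth=0
After op 6 (type): buf='cat' undo_depth=4 redo_depth=0
After op 7 (type): buf='catup' undo_depth=5 redo_depth=0

Answer: 5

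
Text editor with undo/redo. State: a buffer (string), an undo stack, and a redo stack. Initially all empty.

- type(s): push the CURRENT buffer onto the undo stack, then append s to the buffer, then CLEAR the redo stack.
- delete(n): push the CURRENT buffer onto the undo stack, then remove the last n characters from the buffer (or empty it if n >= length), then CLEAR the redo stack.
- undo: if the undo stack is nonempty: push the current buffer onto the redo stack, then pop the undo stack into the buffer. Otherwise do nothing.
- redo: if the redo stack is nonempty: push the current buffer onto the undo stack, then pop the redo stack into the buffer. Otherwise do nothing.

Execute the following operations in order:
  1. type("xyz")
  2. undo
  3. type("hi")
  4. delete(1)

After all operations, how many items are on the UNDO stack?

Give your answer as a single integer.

Answer: 2

Derivation:
After op 1 (type): buf='xyz' undo_depth=1 redo_depth=0
After op 2 (undo): buf='(empty)' undo_depth=0 redo_depth=1
After op 3 (type): buf='hi' undo_depth=1 redo_depth=0
After op 4 (delete): buf='h' undo_depth=2 redo_depth=0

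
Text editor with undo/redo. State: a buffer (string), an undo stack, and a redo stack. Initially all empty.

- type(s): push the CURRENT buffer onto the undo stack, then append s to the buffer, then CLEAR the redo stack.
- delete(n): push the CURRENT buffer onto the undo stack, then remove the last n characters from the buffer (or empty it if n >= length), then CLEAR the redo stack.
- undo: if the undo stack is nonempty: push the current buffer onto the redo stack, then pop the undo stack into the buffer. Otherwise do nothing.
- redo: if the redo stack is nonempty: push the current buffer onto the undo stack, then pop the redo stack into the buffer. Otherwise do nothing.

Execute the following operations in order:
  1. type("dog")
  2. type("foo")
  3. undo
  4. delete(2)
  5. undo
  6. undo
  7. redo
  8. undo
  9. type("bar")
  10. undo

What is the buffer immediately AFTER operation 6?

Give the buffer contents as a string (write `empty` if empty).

After op 1 (type): buf='dog' undo_depth=1 redo_depth=0
After op 2 (type): buf='dogfoo' undo_depth=2 redo_depth=0
After op 3 (undo): buf='dog' undo_depth=1 redo_depth=1
After op 4 (delete): buf='d' undo_depth=2 redo_depth=0
After op 5 (undo): buf='dog' undo_depth=1 redo_depth=1
After op 6 (undo): buf='(empty)' undo_depth=0 redo_depth=2

Answer: empty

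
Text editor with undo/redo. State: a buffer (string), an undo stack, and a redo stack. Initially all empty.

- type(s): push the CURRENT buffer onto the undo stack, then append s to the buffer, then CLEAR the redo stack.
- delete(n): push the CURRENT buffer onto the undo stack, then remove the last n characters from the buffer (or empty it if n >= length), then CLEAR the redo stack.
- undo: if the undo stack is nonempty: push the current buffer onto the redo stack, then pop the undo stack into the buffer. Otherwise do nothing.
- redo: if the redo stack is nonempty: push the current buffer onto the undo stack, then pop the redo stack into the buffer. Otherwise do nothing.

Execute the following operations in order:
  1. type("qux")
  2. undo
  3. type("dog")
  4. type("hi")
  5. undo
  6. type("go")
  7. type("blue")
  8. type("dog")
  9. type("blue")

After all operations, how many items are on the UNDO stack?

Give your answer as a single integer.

After op 1 (type): buf='qux' undo_depth=1 redo_depth=0
After op 2 (undo): buf='(empty)' undo_depth=0 redo_depth=1
After op 3 (type): buf='dog' undo_depth=1 redo_depth=0
After op 4 (type): buf='doghi' undo_depth=2 redo_depth=0
After op 5 (undo): buf='dog' undo_depth=1 redo_depth=1
After op 6 (type): buf='doggo' undo_depth=2 redo_depth=0
After op 7 (type): buf='doggoblue' undo_depth=3 redo_depth=0
After op 8 (type): buf='doggobluedog' undo_depth=4 redo_depth=0
After op 9 (type): buf='doggobluedogblue' undo_depth=5 redo_depth=0

Answer: 5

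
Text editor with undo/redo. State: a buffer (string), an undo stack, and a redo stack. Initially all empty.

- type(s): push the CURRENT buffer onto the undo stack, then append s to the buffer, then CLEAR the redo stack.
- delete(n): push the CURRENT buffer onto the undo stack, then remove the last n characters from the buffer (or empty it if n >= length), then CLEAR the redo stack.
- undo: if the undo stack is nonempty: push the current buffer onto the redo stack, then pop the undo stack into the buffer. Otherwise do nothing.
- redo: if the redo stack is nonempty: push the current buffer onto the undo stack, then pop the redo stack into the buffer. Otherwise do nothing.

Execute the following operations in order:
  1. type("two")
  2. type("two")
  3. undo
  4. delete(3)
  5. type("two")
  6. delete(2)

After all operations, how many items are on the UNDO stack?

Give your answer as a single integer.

Answer: 4

Derivation:
After op 1 (type): buf='two' undo_depth=1 redo_depth=0
After op 2 (type): buf='twotwo' undo_depth=2 redo_depth=0
After op 3 (undo): buf='two' undo_depth=1 redo_depth=1
After op 4 (delete): buf='(empty)' undo_depth=2 redo_depth=0
After op 5 (type): buf='two' undo_depth=3 redo_depth=0
After op 6 (delete): buf='t' undo_depth=4 redo_depth=0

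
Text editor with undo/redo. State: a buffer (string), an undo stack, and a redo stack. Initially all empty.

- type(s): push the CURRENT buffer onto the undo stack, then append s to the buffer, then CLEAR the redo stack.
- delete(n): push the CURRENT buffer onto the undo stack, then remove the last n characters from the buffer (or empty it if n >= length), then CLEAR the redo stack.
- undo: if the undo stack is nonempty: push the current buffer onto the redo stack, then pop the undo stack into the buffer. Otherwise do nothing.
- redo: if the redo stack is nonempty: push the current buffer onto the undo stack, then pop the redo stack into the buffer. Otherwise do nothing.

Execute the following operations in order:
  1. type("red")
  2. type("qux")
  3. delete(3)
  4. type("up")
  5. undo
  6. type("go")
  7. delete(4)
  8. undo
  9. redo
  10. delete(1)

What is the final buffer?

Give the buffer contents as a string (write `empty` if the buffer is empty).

Answer: empty

Derivation:
After op 1 (type): buf='red' undo_depth=1 redo_depth=0
After op 2 (type): buf='redqux' undo_depth=2 redo_depth=0
After op 3 (delete): buf='red' undo_depth=3 redo_depth=0
After op 4 (type): buf='redup' undo_depth=4 redo_depth=0
After op 5 (undo): buf='red' undo_depth=3 redo_depth=1
After op 6 (type): buf='redgo' undo_depth=4 redo_depth=0
After op 7 (delete): buf='r' undo_depth=5 redo_depth=0
After op 8 (undo): buf='redgo' undo_depth=4 redo_depth=1
After op 9 (redo): buf='r' undo_depth=5 redo_depth=0
After op 10 (delete): buf='(empty)' undo_depth=6 redo_depth=0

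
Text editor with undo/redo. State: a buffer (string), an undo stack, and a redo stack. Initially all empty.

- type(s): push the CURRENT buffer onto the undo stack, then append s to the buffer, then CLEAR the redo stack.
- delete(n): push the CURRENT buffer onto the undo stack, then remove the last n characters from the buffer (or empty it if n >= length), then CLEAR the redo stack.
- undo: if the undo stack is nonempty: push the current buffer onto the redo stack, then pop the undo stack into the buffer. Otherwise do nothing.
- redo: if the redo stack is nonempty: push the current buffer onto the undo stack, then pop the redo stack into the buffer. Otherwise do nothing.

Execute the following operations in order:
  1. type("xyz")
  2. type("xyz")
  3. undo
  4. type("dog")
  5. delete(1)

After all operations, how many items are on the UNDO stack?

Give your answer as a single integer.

After op 1 (type): buf='xyz' undo_depth=1 redo_depth=0
After op 2 (type): buf='xyzxyz' undo_depth=2 redo_depth=0
After op 3 (undo): buf='xyz' undo_depth=1 redo_depth=1
After op 4 (type): buf='xyzdog' undo_depth=2 redo_depth=0
After op 5 (delete): buf='xyzdo' undo_depth=3 redo_depth=0

Answer: 3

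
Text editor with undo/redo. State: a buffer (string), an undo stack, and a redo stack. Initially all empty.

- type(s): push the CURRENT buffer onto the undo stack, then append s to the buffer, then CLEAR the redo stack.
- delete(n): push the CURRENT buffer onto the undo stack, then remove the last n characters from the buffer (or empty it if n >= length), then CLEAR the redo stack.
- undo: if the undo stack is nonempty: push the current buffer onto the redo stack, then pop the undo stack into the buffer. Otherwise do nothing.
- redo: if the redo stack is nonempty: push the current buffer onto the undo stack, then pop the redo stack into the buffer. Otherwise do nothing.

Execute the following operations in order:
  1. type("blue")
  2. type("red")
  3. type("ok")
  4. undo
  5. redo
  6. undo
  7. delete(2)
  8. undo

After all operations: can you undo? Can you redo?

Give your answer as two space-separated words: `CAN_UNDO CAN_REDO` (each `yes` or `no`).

After op 1 (type): buf='blue' undo_depth=1 redo_depth=0
After op 2 (type): buf='bluered' undo_depth=2 redo_depth=0
After op 3 (type): buf='blueredok' undo_depth=3 redo_depth=0
After op 4 (undo): buf='bluered' undo_depth=2 redo_depth=1
After op 5 (redo): buf='blueredok' undo_depth=3 redo_depth=0
After op 6 (undo): buf='bluered' undo_depth=2 redo_depth=1
After op 7 (delete): buf='bluer' undo_depth=3 redo_depth=0
After op 8 (undo): buf='bluered' undo_depth=2 redo_depth=1

Answer: yes yes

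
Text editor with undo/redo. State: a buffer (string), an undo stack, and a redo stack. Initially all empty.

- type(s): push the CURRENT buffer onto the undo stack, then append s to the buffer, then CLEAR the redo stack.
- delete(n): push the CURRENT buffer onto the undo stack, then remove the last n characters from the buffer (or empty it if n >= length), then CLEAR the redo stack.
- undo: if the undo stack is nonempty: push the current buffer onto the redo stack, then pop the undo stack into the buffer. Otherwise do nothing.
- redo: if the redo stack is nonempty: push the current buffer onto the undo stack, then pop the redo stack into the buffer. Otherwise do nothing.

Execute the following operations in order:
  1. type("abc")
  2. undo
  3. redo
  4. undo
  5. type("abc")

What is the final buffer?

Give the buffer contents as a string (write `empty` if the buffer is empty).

Answer: abc

Derivation:
After op 1 (type): buf='abc' undo_depth=1 redo_depth=0
After op 2 (undo): buf='(empty)' undo_depth=0 redo_depth=1
After op 3 (redo): buf='abc' undo_depth=1 redo_depth=0
After op 4 (undo): buf='(empty)' undo_depth=0 redo_depth=1
After op 5 (type): buf='abc' undo_depth=1 redo_depth=0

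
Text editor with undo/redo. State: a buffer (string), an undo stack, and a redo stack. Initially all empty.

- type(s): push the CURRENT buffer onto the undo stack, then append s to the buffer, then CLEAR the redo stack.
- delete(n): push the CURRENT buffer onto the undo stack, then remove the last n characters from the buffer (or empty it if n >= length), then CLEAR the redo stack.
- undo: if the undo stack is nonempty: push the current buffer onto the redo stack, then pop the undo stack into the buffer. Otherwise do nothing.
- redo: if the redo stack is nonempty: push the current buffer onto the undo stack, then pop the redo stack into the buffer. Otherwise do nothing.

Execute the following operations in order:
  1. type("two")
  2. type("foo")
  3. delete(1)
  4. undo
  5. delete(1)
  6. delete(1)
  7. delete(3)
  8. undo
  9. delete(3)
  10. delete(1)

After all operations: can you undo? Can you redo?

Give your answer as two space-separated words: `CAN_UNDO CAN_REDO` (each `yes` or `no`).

After op 1 (type): buf='two' undo_depth=1 redo_depth=0
After op 2 (type): buf='twofoo' undo_depth=2 redo_depth=0
After op 3 (delete): buf='twofo' undo_depth=3 redo_depth=0
After op 4 (undo): buf='twofoo' undo_depth=2 redo_depth=1
After op 5 (delete): buf='twofo' undo_depth=3 redo_depth=0
After op 6 (delete): buf='twof' undo_depth=4 redo_depth=0
After op 7 (delete): buf='t' undo_depth=5 redo_depth=0
After op 8 (undo): buf='twof' undo_depth=4 redo_depth=1
After op 9 (delete): buf='t' undo_depth=5 redo_depth=0
After op 10 (delete): buf='(empty)' undo_depth=6 redo_depth=0

Answer: yes no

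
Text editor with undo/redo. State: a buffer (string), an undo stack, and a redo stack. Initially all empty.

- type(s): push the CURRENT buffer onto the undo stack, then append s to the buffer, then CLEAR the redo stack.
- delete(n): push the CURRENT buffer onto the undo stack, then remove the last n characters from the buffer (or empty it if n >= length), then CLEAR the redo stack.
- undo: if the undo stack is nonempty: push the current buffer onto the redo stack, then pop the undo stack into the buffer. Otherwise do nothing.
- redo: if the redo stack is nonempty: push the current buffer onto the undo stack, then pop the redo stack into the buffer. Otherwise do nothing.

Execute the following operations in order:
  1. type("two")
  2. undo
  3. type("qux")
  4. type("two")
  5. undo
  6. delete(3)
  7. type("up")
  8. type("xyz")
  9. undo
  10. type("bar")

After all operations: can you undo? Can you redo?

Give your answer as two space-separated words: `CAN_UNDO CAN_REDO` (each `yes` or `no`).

After op 1 (type): buf='two' undo_depth=1 redo_depth=0
After op 2 (undo): buf='(empty)' undo_depth=0 redo_depth=1
After op 3 (type): buf='qux' undo_depth=1 redo_depth=0
After op 4 (type): buf='quxtwo' undo_depth=2 redo_depth=0
After op 5 (undo): buf='qux' undo_depth=1 redo_depth=1
After op 6 (delete): buf='(empty)' undo_depth=2 redo_depth=0
After op 7 (type): buf='up' undo_depth=3 redo_depth=0
After op 8 (type): buf='upxyz' undo_depth=4 redo_depth=0
After op 9 (undo): buf='up' undo_depth=3 redo_depth=1
After op 10 (type): buf='upbar' undo_depth=4 redo_depth=0

Answer: yes no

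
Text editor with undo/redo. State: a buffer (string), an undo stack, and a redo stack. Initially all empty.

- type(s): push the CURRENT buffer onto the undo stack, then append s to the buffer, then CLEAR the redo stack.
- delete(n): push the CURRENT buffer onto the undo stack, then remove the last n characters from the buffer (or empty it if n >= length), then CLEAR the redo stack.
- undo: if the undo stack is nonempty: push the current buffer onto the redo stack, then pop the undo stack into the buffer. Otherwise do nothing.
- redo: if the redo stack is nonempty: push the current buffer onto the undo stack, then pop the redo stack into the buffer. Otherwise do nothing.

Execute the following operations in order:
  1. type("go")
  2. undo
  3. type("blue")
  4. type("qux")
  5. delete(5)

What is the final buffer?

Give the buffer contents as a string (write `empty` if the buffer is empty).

Answer: bl

Derivation:
After op 1 (type): buf='go' undo_depth=1 redo_depth=0
After op 2 (undo): buf='(empty)' undo_depth=0 redo_depth=1
After op 3 (type): buf='blue' undo_depth=1 redo_depth=0
After op 4 (type): buf='bluequx' undo_depth=2 redo_depth=0
After op 5 (delete): buf='bl' undo_depth=3 redo_depth=0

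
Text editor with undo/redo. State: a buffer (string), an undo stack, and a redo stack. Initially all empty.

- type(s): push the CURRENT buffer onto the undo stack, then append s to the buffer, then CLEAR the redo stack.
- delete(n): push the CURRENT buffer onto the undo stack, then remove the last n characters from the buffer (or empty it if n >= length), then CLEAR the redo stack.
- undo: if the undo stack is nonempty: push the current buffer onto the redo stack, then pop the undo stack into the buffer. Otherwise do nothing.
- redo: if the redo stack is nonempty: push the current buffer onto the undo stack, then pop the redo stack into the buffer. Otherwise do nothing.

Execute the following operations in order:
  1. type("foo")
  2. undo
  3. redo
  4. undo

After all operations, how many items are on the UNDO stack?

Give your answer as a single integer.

After op 1 (type): buf='foo' undo_depth=1 redo_depth=0
After op 2 (undo): buf='(empty)' undo_depth=0 redo_depth=1
After op 3 (redo): buf='foo' undo_depth=1 redo_depth=0
After op 4 (undo): buf='(empty)' undo_depth=0 redo_depth=1

Answer: 0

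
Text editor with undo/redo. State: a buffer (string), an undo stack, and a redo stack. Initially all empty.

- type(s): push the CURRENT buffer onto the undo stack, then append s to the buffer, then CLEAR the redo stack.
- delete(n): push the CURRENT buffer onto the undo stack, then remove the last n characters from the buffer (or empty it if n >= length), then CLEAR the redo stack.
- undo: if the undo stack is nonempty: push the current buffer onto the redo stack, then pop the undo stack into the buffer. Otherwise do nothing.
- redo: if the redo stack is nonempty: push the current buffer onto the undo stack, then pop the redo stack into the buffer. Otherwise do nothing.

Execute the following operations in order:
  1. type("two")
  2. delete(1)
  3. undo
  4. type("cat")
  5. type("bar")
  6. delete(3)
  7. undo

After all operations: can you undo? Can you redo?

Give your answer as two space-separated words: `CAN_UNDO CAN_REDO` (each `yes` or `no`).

After op 1 (type): buf='two' undo_depth=1 redo_depth=0
After op 2 (delete): buf='tw' undo_depth=2 redo_depth=0
After op 3 (undo): buf='two' undo_depth=1 redo_depth=1
After op 4 (type): buf='twocat' undo_depth=2 redo_depth=0
After op 5 (type): buf='twocatbar' undo_depth=3 redo_depth=0
After op 6 (delete): buf='twocat' undo_depth=4 redo_depth=0
After op 7 (undo): buf='twocatbar' undo_depth=3 redo_depth=1

Answer: yes yes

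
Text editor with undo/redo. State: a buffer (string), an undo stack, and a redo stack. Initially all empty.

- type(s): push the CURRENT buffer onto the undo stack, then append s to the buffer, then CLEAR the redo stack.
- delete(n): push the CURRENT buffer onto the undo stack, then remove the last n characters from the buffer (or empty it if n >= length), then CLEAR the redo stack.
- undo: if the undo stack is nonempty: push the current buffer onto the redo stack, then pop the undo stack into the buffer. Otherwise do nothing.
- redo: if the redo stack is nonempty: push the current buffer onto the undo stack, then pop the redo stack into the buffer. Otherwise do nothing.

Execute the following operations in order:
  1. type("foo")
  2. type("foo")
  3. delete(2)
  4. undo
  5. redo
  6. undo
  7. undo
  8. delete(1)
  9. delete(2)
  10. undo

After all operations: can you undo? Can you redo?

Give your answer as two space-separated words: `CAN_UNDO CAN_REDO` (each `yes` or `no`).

After op 1 (type): buf='foo' undo_depth=1 redo_depth=0
After op 2 (type): buf='foofoo' undo_depth=2 redo_depth=0
After op 3 (delete): buf='foof' undo_depth=3 redo_depth=0
After op 4 (undo): buf='foofoo' undo_depth=2 redo_depth=1
After op 5 (redo): buf='foof' undo_depth=3 redo_depth=0
After op 6 (undo): buf='foofoo' undo_depth=2 redo_depth=1
After op 7 (undo): buf='foo' undo_depth=1 redo_depth=2
After op 8 (delete): buf='fo' undo_depth=2 redo_depth=0
After op 9 (delete): buf='(empty)' undo_depth=3 redo_depth=0
After op 10 (undo): buf='fo' undo_depth=2 redo_depth=1

Answer: yes yes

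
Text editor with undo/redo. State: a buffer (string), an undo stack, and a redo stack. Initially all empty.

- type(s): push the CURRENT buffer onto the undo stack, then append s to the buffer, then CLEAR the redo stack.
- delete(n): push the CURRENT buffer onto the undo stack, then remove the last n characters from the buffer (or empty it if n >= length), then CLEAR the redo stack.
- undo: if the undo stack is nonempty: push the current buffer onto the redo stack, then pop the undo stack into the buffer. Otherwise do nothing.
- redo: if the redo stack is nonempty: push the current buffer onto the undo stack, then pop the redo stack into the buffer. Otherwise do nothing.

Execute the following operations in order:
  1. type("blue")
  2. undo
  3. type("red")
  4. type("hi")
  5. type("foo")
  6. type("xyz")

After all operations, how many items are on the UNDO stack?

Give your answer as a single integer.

Answer: 4

Derivation:
After op 1 (type): buf='blue' undo_depth=1 redo_depth=0
After op 2 (undo): buf='(empty)' undo_depth=0 redo_depth=1
After op 3 (type): buf='red' undo_depth=1 redo_depth=0
After op 4 (type): buf='redhi' undo_depth=2 redo_depth=0
After op 5 (type): buf='redhifoo' undo_depth=3 redo_depth=0
After op 6 (type): buf='redhifooxyz' undo_depth=4 redo_depth=0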